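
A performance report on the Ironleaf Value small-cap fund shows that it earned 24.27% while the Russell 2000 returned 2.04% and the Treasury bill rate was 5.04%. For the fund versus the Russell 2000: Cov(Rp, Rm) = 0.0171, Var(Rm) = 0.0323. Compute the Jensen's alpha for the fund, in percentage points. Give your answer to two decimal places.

β = Cov / Var = 0.0171 / 0.0323 = 0.5294
E[R] = Rf + β(Rm − Rf) = 5.04% + 0.5294 × (2.04% − 5.04%) = 3.4518%
α = Rp − E[R] = 24.27% − 3.4518% = 20.8182

20.82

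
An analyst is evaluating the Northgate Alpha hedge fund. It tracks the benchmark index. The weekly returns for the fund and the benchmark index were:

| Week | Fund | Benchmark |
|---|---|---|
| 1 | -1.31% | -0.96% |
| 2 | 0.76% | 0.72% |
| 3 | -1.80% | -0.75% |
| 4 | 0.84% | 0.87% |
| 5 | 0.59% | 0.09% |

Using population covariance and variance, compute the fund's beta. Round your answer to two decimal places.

1.42

r̄p = -0.1840%,  r̄m = -0.0060%
Cov = Σ(rp − r̄p)(rm − r̄m) / 5 = 0.7866
Var(rm) = Σ(rm − r̄m)² / 5 = 0.5535
β = Cov / Var = 0.7866 / 0.5535 = 1.4211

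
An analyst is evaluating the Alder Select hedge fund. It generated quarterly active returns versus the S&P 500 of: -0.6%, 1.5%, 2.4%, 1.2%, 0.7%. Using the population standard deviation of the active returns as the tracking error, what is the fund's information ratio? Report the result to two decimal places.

1.05

Mean return r̄ = 5.20 / 5 = 1.0400%
Σ(r − r̄)² = 4.8920; population σ = √(4.8920/5) = 0.9891%
IR = r̄ / tracking error = 1.0400 / 0.9891 = 1.0515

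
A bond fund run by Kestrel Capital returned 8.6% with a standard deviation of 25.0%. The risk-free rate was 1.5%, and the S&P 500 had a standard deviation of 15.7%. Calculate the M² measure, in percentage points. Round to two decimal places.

5.96

Sharpe = (Rp − Rf) / σp = (8.6% − 1.5%) / 25.0% = 0.2840
M² = Rf + Sharpe × σm = 1.5% + 0.2840 × 15.7% = 5.9588%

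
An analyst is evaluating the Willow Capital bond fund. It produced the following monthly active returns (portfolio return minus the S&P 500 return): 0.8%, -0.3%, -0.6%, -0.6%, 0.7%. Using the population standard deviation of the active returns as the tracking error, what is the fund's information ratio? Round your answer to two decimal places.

0.00

r̄ = (0.8 − 0.3 − 0.6 − 0.6 + 0.7) / 5 = 0.0000%
Σ(r − r̄)² = (0.8 − 0.0000)² + (-0.3 − 0.0000)² + … = 1.9400
σ = √[1.9400 / 5] = 0.6229%
IR = r̄ / tracking error = 0.0000 / 0.6229 = 0.0000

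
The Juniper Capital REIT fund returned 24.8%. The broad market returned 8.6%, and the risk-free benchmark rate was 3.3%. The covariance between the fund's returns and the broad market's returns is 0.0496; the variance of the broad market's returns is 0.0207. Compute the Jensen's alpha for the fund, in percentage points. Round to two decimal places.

β = Cov / Var = 0.0496 / 0.0207 = 2.3961
E[R] = Rf + β(Rm − Rf) = 3.3% + 2.3961 × (8.6% − 3.3%) = 15.9993%
α = Rp − E[R] = 24.8% − 15.9993% = 8.8007

8.80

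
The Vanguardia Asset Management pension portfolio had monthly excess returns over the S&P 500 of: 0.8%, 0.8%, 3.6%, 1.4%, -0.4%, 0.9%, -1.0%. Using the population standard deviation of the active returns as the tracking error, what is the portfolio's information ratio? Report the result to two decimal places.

r̄ = (0.8 + 0.8 + 3.6 + 1.4 − 0.4 + 0.9 − 1) / 7 = 6.10 / 7 = 0.8714%
Population σ = √[Σ(r − r̄)² / 7] = √[12.8543 / 7] = √1.8363 = 1.3551%
IR = r̄ / tracking error = 0.8714 / 1.3551 = 0.6431

0.64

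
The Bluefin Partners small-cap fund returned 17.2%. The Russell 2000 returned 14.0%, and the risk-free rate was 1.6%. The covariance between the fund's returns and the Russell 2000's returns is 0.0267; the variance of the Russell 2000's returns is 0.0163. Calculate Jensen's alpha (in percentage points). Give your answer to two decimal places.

β = Cov / Var = 0.0267 / 0.0163 = 1.6380
E[R] = Rf + β(Rm − Rf) = 1.6% + 1.6380 × (14.0% − 1.6%) = 21.9112%
α = Rp − E[R] = 17.2% − 21.9112% = -4.7112

-4.71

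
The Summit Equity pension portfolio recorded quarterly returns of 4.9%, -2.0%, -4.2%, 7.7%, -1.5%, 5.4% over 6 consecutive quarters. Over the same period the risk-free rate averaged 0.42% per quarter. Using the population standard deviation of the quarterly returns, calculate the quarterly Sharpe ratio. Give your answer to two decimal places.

Mean return r̄ = 10.30 / 6 = 1.7167%
Σ(r − r̄)² = (4.9 − 1.7167)² + (-2 − 1.7167)² + … = 118.6683
population σ = √(118.6683 / 6) = √19.7781 = 4.4473%
Sharpe = (r̄ − rf) / σ = (1.7167 − 0.42) / 4.4473 = 1.2967 / 4.4473 = 0.2916

0.29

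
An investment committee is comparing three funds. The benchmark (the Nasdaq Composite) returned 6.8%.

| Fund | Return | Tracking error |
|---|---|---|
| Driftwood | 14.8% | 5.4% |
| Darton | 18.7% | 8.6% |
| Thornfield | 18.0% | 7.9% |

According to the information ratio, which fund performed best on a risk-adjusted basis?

Driftwood: IR = (14.8% − 6.8%) / 5.4% = 1.481
Darton: IR = (18.7% − 6.8%) / 8.6% = 1.384
Thornfield: IR = (18.0% − 6.8%) / 7.9% = 1.418
Highest: Driftwood (1.481).

Driftwood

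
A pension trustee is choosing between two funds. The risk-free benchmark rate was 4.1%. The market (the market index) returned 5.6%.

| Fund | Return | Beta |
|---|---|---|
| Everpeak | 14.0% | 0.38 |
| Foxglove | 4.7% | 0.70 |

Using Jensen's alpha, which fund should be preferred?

Everpeak: α = 14.0% − [4.1% + 0.38 × (5.6% − 4.1%)] = 9.330
Foxglove: α = 4.7% − [4.1% + 0.70 × (5.6% − 4.1%)] = -0.450
Highest: Everpeak (9.330).

Everpeak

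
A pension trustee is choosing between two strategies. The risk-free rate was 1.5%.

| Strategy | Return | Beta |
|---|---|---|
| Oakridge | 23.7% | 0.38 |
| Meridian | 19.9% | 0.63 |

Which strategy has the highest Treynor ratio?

Oakridge

Oakridge: Treynor = (23.7% − 1.5%) / 0.38 = 58.421
Meridian: Treynor = (19.9% − 1.5%) / 0.63 = 29.206
Highest: Oakridge (58.421).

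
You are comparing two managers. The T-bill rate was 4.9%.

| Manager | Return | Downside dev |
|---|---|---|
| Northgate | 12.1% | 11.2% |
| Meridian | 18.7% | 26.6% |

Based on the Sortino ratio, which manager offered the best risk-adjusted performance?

Northgate

Northgate: Sortino ratio = (12.1% − 4.9%) / 11.2% = 0.643
Meridian: Sortino ratio = (18.7% − 4.9%) / 26.6% = 0.519
Highest: Northgate (0.643).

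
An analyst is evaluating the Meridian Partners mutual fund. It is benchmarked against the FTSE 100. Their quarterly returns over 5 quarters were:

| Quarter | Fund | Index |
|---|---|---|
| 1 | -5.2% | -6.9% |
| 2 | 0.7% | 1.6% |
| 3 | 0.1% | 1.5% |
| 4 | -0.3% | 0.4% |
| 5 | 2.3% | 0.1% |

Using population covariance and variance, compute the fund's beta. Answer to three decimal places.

r̄p = -0.4800%,  r̄m = -0.6600%
Cov = Σ(rp − r̄p)(rm − r̄m) / 5 = 7.1352
Var(rm) = Σ(rm − r̄m)² / 5 = 10.0824
β = Cov / Var = 7.1352 / 10.0824 = 0.7077

0.708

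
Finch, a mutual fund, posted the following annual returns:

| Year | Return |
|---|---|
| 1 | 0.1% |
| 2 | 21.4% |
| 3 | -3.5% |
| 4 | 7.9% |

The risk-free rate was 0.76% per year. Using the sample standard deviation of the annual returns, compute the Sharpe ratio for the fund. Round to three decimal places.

Mean return r̄ = 25.90 / 4 = 6.4750%
Sample std dev = √[364.9275 / 3] = 11.0292%
Sharpe = (r̄ − rf) / σ = (6.4750 − 0.76) / 11.0292 = 5.7150 / 11.0292 = 0.5182

0.518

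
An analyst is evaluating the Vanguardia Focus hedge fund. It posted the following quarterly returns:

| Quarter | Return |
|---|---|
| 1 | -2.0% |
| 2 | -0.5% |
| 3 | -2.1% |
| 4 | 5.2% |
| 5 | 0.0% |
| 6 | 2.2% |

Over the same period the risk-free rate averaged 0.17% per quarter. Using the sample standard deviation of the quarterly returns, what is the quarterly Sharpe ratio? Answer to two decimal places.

0.11

r̄ = (-2 − 0.5 − 2.1 + 5.2 + 0 + 2.2) / 6 = 2.80 / 6 = 0.4667%
Sample σ = √[Σ(r − r̄)² / 5] = √[39.2333 / 5] = √7.8467 = 2.8012%
Sharpe = (r̄ − rf) / σ = (0.4667 − 0.17) / 2.8012 = 0.2967 / 2.8012 = 0.1059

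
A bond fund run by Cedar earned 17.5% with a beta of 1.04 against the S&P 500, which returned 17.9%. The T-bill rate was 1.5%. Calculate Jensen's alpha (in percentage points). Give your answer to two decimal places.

-1.06

CAPM expected return = Rf + β(Rm − Rf) = 1.5% + 1.04 × (17.9% − 1.5%) = 1.5 + 1.04 × 16.40 = 18.5560%
Jensen's α = Rp − E[R] = 17.5% − 18.5560% = -1.0560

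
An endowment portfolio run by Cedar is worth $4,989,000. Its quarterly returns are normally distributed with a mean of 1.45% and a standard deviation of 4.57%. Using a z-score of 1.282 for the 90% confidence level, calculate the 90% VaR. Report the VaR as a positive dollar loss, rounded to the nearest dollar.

$219,952

Return at the 90% tail: μ − z·σ = 1.45% − 1.282 × 4.57% = 1.45 − 5.85874 = -4.40874%
VaR = −(-4.40874%) × $4,989,000 = 4.40874% × $4,989,000 = $219,952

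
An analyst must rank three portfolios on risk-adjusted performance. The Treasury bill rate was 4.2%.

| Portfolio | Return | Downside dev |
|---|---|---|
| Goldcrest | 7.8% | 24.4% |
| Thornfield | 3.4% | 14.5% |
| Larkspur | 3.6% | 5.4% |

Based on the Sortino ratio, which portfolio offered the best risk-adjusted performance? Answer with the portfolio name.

Goldcrest

Goldcrest: Sortino ratio = (7.8% − 4.2%) / 24.4% = 0.148
Thornfield: Sortino ratio = (3.4% − 4.2%) / 14.5% = -0.055
Larkspur: Sortino ratio = (3.6% − 4.2%) / 5.4% = -0.111
Highest: Goldcrest (0.148).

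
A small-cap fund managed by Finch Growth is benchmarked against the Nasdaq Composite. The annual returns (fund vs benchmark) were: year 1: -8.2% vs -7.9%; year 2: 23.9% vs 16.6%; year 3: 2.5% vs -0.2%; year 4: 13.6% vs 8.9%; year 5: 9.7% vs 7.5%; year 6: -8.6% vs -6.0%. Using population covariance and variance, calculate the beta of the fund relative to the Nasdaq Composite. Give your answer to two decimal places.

1.34

r̄p = 5.4833%,  r̄m = 3.1500%
Cov = Σ(rp − r̄p)(rm − r̄m) / 6 = 100.4625
Var(rm) = Σ(rm − r̄m)² / 6 = 74.9892
β = Cov / Var = 100.4625 / 74.9892 = 1.3397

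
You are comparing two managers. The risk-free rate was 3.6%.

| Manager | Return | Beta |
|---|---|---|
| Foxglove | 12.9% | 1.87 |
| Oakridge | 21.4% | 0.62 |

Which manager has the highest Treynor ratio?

Oakridge

Foxglove: Treynor = (12.9% − 3.6%) / 1.87 = 4.973
Oakridge: Treynor = (21.4% − 3.6%) / 0.62 = 28.710
Highest: Oakridge (28.710).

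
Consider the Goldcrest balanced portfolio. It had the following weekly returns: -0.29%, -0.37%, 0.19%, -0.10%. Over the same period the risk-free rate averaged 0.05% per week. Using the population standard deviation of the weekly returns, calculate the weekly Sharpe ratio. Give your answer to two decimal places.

-0.89

μ = (-0.29 − 0.37 + 0.19 − 0.1) / 4 = -0.1425%
Population std dev = √[0.1859 / 4] = 0.2156%
Sharpe = (μ − rf) / σ = (-0.1425 − 0.05) / 0.2156 = -0.1925 / 0.2156 = -0.8929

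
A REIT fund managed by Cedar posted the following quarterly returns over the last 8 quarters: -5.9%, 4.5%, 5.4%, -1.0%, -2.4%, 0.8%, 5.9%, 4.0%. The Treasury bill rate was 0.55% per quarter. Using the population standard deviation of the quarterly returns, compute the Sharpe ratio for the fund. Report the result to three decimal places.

r̄ = (-5.9 + 4.5 + 5.4 − 1 − 2.4 + 0.8 + 5.9 + 4) / 8 = 11.30 / 8 = 1.4125%
Population σ = √[Σ(r − r̄)² / 8] = √[126.4688 / 8] = √15.8086 = 3.9760%
Sharpe = (r̄ − rf) / σ = (1.4125 − 0.55) / 3.9760 = 0.8625 / 3.9760 = 0.2169

0.217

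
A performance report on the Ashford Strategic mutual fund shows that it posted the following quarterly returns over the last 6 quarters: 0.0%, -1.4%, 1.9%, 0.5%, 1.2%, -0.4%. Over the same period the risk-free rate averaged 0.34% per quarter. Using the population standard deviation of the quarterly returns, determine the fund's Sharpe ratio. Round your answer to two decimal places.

-0.04

r̄ = (0 − 1.4 + 1.9 + 0.5 + 1.2 − 0.4) / 6 = 1.80 / 6 = 0.3000%
Σ(r − r̄)² = (0 − 0.3000)² + (-1.4 − 0.3000)² + … = 6.8800
σ = √[6.8800 / 6] = 1.0708%
Sharpe = (r̄ − rf) / σ = (0.3000 − 0.34) / 1.0708 = -0.0400 / 1.0708 = -0.0374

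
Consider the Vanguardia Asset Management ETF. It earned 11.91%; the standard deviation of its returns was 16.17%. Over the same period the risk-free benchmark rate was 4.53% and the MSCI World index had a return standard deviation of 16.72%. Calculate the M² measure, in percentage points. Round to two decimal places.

Sharpe = (Rp − Rf) / σp = (11.91% − 4.53%) / 16.17% = 0.4564
M² = Rf + Sharpe × σm = 4.53% + 0.4564 × 16.72% = 12.1610%

12.16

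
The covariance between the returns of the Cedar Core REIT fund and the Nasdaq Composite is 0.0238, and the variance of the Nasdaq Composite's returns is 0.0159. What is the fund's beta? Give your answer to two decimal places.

1.50

β = Cov(Rp, Rm) / Var(Rm) = 0.0238 / 0.0159 = 1.4969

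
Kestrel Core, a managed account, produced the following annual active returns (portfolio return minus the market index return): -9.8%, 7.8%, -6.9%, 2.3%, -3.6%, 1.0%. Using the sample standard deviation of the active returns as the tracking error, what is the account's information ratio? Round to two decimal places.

-0.24

Mean return r̄ = -9.20 / 6 = -1.5333%
Sample std dev = √[209.6333 / 5] = 6.4751%
IR = r̄ / tracking error = -1.5333 / 6.4751 = -0.2368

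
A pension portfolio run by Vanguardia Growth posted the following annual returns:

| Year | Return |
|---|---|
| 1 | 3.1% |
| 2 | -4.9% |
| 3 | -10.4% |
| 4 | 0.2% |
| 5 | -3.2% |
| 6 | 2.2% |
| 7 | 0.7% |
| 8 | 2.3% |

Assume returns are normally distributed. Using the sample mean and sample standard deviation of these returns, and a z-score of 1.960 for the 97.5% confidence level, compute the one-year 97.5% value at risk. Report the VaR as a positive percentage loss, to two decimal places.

10.33

r̄ = (3.1 − 4.9 − 10.4 + 0.2 − 3.2 + 2.2 + 0.7 + 2.3) / 8 = -1.2500%
Σ(r − r̄)² = (3.1 − (-1.2500))² + (-4.9 − (-1.2500))² + (-10.4 − (-1.2500))² + … = 150.1800
sample σ = √(150.1800 / 7) = √21.4543 = 4.6319%
VaR = −(r̄ − z·σ) = −(-1.2500 − 1.960 × 4.6319) = −(-10.3285) = 10.3285%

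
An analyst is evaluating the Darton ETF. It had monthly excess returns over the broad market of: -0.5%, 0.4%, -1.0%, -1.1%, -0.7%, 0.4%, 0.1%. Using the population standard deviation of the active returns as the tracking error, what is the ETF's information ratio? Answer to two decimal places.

r̄ = (-0.5 + 0.4 − 1 − 1.1 − 0.7 + 0.4 + 0.1) / 7 = -0.3429%
Population σ = √[Σ(r − r̄)² / 7] = √[2.4571 / 7] = √0.3510 = 0.5925%
IR = r̄ / tracking error = -0.3429 / 0.5925 = -0.5787

-0.58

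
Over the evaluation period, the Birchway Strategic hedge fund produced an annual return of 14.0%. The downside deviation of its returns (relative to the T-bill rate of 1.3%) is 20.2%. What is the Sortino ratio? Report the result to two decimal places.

Sortino = (Rp − Rf) / σd = (14.0% − 1.3%) / 20.2% = 12.70% / 20.2% = 0.6287

0.63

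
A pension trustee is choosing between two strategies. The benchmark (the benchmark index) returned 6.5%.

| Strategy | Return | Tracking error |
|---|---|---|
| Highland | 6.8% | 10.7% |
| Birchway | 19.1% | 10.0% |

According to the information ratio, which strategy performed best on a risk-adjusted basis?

Highland: IR = (6.8% − 6.5%) / 10.7% = 0.028
Birchway: IR = (19.1% − 6.5%) / 10.0% = 1.260
Highest: Birchway (1.260).

Birchway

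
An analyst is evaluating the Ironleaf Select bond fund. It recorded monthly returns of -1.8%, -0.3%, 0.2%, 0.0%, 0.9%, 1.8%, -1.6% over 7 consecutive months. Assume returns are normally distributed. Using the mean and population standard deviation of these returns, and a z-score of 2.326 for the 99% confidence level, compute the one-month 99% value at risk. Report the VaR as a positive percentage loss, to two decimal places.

Mean return r̄ = -0.80 / 7 = -0.1143%
Σ(r − r̄)² = (-1.8 − (-0.1143))² + (-0.3 − (-0.1143))² + (0.2 − (-0.1143))² + … = 9.8886
population σ = √(9.8886 / 7) = √1.4127 = 1.1886%
VaR = −(r̄ − z·σ) = −(-0.1143 − 2.326 × 1.1886) = −(-2.8790) = 2.8790%

2.88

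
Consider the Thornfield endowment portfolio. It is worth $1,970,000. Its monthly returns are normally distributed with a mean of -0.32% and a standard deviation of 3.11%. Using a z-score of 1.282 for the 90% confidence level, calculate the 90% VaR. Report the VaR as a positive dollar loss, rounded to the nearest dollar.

Return at the 90% tail: μ − z·σ = -0.32% − 1.282 × 3.11% = -0.32 − 3.98702 = -4.30702%
VaR = −(-4.30702%) × $1,970,000 = 4.30702% × $1,970,000 = $84,848

$84,848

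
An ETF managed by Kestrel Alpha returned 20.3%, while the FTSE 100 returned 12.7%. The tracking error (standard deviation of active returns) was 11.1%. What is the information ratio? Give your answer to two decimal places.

IR = (Rp − Rb) / TE = (20.3% − 12.7%) / 11.1% = 7.60% / 11.1% = 0.6847

0.68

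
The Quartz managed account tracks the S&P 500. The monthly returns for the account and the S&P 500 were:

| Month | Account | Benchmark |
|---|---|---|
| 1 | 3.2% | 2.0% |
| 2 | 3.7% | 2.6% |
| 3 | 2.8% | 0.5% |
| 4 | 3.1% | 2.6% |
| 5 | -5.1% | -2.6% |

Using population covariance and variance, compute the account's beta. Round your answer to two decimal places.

r̄p = 1.5400%,  r̄m = 1.0200%
Cov = Σ(rp − r̄p)(rm − r̄m) / 5 = 6.1772
Var(rm) = Σ(rm − r̄m)² / 5 = 3.8656
β = Cov / Var = 6.1772 / 3.8656 = 1.5980

1.60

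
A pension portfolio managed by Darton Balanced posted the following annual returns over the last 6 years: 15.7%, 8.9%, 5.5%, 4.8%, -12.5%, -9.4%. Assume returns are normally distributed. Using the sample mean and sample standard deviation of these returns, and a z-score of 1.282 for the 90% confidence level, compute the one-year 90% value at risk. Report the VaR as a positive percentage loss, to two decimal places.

11.82

μ = (15.7 + 8.9 + 5.5 + 4.8 − 12.5 − 9.4) / 6 = 2.1667%
Σ(r − μ)² = (15.7 − 2.1667)² + (8.9 − 2.1667)² + … = 595.4333
sample σ = √(595.4333 / 5) = √119.0867 = 10.9127%
VaR = −(μ − z·σ) = −(2.1667 − 1.282 × 10.9127) = −(-11.8234) = 11.8234%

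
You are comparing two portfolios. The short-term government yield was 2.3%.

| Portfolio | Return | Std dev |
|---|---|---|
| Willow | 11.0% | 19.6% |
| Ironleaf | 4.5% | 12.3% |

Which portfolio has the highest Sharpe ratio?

Willow

Willow: Sharpe ratio = (11.0% − 2.3%) / 19.6% = 0.444
Ironleaf: Sharpe ratio = (4.5% − 2.3%) / 12.3% = 0.179
Highest: Willow (0.444).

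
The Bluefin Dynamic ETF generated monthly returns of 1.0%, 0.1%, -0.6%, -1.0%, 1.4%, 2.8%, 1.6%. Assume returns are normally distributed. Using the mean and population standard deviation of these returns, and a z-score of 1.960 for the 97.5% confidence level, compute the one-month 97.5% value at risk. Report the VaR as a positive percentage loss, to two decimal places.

1.67

r̄ = (1 + 0.1 − 0.6 − 1 + 1.4 + 2.8 + 1.6) / 7 = 5.30 / 7 = 0.7571%
Σ(r − r̄)² = (1 − 0.7571)² + (0.1 − 0.7571)² + (-0.6 − 0.7571)² + … = 10.7171
population σ = √(10.7171 / 7) = √1.5310 = 1.2373%
VaR = −(r̄ − z·σ) = −(0.7571 − 1.960 × 1.2373) = −(-1.6680) = 1.6680%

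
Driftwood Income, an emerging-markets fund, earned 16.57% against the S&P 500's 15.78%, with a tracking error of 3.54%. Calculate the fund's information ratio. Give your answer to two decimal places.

0.22

IR = (Rp − Rb) / TE = (16.57% − 15.78%) / 3.54% = 0.79% / 3.54% = 0.2232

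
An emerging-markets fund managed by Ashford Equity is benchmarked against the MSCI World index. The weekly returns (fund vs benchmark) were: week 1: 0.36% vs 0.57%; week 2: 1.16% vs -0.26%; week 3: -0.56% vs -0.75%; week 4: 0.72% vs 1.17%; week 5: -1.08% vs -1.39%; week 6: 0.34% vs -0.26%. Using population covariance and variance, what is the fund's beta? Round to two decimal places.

0.65

r̄p = 0.1567%,  r̄m = -0.1533%
Cov = Σ(rp − r̄p)(rm − r̄m) / 6 = 0.4538
Var(rm) = Σ(rm − r̄m)² / 6 = 0.6971
β = Cov / Var = 0.4538 / 0.6971 = 0.6510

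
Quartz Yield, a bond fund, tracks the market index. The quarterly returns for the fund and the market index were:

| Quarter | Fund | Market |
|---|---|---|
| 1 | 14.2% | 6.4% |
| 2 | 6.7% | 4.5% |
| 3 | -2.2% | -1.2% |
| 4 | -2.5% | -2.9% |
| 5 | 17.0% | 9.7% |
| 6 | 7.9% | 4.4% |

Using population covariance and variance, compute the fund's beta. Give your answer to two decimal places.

1.68

r̄p = 6.8500%,  r̄m = 3.4833%
Cov = Σ(rp − r̄p)(rm − r̄m) / 6 = 31.2358
Var(rm) = Σ(rm − r̄m)² / 6 = 18.6181
β = Cov / Var = 31.2358 / 18.6181 = 1.6777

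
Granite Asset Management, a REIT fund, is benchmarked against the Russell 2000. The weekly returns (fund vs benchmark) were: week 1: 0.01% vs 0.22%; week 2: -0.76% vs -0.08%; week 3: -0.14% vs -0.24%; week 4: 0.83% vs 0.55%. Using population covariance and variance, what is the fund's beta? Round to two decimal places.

1.54

r̄p = -0.0150%,  r̄m = 0.1125%
Cov = Σ(rp − r̄p)(rm − r̄m) / 4 = 0.1400
Var(rm) = Σ(rm − r̄m)² / 4 = 0.0911
β = Cov / Var = 0.1400 / 0.0911 = 1.5368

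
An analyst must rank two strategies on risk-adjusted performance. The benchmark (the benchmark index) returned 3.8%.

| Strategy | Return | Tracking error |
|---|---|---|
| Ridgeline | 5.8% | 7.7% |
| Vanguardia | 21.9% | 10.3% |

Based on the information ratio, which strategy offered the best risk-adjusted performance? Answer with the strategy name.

Vanguardia

Ridgeline: IR = (5.8% − 3.8%) / 7.7% = 0.260
Vanguardia: IR = (21.9% − 3.8%) / 10.3% = 1.757
Highest: Vanguardia (1.757).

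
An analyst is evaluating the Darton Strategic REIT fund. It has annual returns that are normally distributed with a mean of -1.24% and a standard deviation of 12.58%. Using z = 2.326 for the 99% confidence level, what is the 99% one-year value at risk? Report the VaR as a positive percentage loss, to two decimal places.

30.50

VaR (as % loss) = −(μ − z·σ) = −(-1.24% − 2.326 × 12.58%) = −(-30.50108%) = 30.50108%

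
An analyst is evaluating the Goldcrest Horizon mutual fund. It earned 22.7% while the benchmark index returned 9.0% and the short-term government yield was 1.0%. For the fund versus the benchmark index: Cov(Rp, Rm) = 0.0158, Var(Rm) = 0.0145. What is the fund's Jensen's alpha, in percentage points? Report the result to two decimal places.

β = Cov / Var = 0.0158 / 0.0145 = 1.0897
E[R] = Rf + β(Rm − Rf) = 1.0% + 1.0897 × (9.0% − 1.0%) = 9.7176%
α = Rp − E[R] = 22.7% − 9.7176% = 12.9824

12.98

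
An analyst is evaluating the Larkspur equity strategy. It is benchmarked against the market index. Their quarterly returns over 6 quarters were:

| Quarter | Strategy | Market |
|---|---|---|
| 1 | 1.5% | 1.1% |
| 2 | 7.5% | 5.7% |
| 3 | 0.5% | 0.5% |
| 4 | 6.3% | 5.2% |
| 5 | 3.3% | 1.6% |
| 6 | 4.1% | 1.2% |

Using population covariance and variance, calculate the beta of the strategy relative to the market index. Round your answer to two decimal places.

r̄p = 3.8667%,  r̄m = 2.5500%
Cov = Σ(rp − r̄p)(rm − r̄m) / 6 = 4.7417
Var(rm) = Σ(rm − r̄m)² / 6 = 4.3292
β = Cov / Var = 4.7417 / 4.3292 = 1.0953

1.10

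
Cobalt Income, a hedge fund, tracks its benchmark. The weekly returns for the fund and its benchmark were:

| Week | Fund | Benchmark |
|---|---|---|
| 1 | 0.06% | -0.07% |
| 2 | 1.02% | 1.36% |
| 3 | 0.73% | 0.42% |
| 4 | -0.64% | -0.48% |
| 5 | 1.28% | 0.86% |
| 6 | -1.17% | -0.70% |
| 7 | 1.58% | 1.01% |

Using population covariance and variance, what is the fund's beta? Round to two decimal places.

1.23

r̄p = 0.4086%,  r̄m = 0.3429%
Cov = Σ(rp − r̄p)(rm − r̄m) / 7 = 0.6474
Var(rm) = Σ(rm − r̄m)² / 7 = 0.5269
β = Cov / Var = 0.6474 / 0.5269 = 1.2287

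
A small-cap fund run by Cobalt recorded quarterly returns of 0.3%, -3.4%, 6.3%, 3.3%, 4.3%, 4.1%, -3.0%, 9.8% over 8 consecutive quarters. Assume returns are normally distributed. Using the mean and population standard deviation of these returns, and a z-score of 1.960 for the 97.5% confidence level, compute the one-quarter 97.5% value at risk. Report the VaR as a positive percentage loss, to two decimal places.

r̄ = (0.3 − 3.4 + 6.3 + 3.3 + 4.3 + 4.1 − 3 + 9.8) / 8 = 21.70 / 8 = 2.7125%
Σ(r − r̄)² = (0.3 − 2.7125)² + (-3.4 − 2.7125)² + (6.3 − 2.7125)² + … = 143.7088
population σ = √(143.7088 / 8) = √17.9636 = 4.2383%
VaR = −(r̄ − z·σ) = −(2.7125 − 1.960 × 4.2383) = −(-5.5946) = 5.5946%

5.59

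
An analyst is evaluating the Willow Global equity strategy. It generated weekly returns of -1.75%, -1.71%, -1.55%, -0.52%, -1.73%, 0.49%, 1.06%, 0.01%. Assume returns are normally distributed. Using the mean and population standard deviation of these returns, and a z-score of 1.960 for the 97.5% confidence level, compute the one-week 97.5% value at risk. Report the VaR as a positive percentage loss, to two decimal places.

r̄ = (-1.75 − 1.71 − 1.55 − 0.52 − 1.73 + 0.49 + 1.06 + 0.01) / 8 = -0.7125%
Population std dev = √[8.9550 / 8] = 1.0580%
VaR = −(r̄ − z·σ) = −(-0.7125 − 1.960 × 1.0580) = −(-2.7862) = 2.7862%

2.79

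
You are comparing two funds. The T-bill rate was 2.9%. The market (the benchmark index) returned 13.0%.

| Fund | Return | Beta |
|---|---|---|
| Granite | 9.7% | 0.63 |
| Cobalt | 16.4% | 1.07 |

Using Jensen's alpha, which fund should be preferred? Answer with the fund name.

Cobalt

Granite: α = 9.7% − [2.9% + 0.63 × (13.0% − 2.9%)] = 0.437
Cobalt: α = 16.4% − [2.9% + 1.07 × (13.0% − 2.9%)] = 2.693
Highest: Cobalt (2.693).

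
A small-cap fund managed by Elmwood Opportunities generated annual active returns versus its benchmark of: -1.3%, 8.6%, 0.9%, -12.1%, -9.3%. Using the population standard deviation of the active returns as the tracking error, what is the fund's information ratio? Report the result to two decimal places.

r̄ = (-1.3 + 8.6 + 0.9 − 12.1 − 9.3) / 5 = -2.6400%
Population σ = √[Σ(r − r̄)² / 5] = √[274.5120 / 5] = √54.9024 = 7.4096%
IR = r̄ / tracking error = -2.6400 / 7.4096 = -0.3563

-0.36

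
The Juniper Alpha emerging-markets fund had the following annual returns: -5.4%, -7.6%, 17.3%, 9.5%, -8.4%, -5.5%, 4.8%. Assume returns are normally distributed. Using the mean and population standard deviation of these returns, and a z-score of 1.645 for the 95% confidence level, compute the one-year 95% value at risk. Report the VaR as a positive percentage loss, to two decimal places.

14.52

μ = (-5.4 − 7.6 + 17.3 + 9.5 − 8.4 − 5.5 + 4.8) / 7 = 4.70 / 7 = 0.6714%
Σ(r − μ)² = (-5.4 − 0.6714)² + (-7.6 − 0.6714)² + (17.3 − 0.6714)² + … = 597.1543
population σ = √(597.1543 / 7) = √85.3078 = 9.2362%
VaR = −(μ − z·σ) = −(0.6714 − 1.645 × 9.2362) = −(-14.5221) = 14.5221%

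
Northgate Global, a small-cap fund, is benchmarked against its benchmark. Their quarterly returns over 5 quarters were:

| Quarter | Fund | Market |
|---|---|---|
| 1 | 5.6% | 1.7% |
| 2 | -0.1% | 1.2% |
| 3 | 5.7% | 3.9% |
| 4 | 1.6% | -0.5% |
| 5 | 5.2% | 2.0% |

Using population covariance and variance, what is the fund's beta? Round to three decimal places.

r̄p = 3.6000%,  r̄m = 1.6600%
Cov = Σ(rp − r̄p)(rm − r̄m) / 5 = 2.2700
Var(rm) = Σ(rm − r̄m)² / 5 = 2.0024
β = Cov / Var = 2.2700 / 2.0024 = 1.1336

1.134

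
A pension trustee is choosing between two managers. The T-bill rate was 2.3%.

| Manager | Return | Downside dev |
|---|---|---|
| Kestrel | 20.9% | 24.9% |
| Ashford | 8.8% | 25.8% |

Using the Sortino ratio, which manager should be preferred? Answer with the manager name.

Kestrel: Sortino ratio = (20.9% − 2.3%) / 24.9% = 0.747
Ashford: Sortino ratio = (8.8% − 2.3%) / 25.8% = 0.252
Highest: Kestrel (0.747).

Kestrel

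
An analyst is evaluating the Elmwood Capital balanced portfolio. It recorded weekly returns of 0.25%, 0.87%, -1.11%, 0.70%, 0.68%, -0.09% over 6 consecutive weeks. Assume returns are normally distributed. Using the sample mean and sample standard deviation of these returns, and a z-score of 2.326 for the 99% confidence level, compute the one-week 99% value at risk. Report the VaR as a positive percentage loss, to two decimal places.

1.50

r̄ = (0.25 + 0.87 − 1.11 + 0.7 + 0.68 − 0.09) / 6 = 1.300 / 6 = 0.2167%
Σ(r − r̄)² = (0.25 − 0.2167)² + (0.87 − 0.2167)² + … = 2.7303
σ = √[2.7303 / 5] = 0.7390%
VaR = −(r̄ − z·σ) = −(0.2167 − 2.326 × 0.7390) = −(-1.5022) = 1.5022%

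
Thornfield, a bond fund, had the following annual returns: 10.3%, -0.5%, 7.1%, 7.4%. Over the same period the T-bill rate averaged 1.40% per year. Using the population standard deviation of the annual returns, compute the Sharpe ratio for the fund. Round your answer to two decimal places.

1.17

μ = (10.3 − 0.5 + 7.1 + 7.4) / 4 = 24.30 / 4 = 6.0750%
Σ(r − μ)² = (10.3 − 6.0750)² + (-0.5 − 6.0750)² + … = 63.8875
population σ = √(63.8875 / 4) = √15.9719 = 3.9965%
Sharpe = (μ − rf) / σ = (6.0750 − 1.4) / 3.9965 = 4.6750 / 3.9965 = 1.1698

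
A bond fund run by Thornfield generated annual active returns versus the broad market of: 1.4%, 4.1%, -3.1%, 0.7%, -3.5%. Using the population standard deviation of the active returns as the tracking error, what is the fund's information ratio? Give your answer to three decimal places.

-0.028

Mean return μ = -0.40 / 5 = -0.0800%
Population std dev = √[41.0880 / 5] = 2.8666%
IR = μ / tracking error = -0.0800 / 2.8666 = -0.0279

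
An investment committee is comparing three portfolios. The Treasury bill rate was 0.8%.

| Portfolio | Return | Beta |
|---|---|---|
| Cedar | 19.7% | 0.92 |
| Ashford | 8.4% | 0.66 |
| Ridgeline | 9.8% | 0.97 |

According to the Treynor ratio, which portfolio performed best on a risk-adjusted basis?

Cedar: Treynor = (19.7% − 0.8%) / 0.92 = 20.543
Ashford: Treynor = (8.4% − 0.8%) / 0.66 = 11.515
Ridgeline: Treynor = (9.8% − 0.8%) / 0.97 = 9.278
Highest: Cedar (20.543).

Cedar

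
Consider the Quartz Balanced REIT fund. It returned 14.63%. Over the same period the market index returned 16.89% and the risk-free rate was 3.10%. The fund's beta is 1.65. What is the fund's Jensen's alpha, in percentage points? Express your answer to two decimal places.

CAPM expected return = Rf + β(Rm − Rf) = 3.10% + 1.65 × (16.89% − 3.10%) = 3.1 + 1.65 × 13.79 = 25.8535%
Jensen's α = Rp − E[R] = 14.63% − 25.8535% = -11.2235

-11.22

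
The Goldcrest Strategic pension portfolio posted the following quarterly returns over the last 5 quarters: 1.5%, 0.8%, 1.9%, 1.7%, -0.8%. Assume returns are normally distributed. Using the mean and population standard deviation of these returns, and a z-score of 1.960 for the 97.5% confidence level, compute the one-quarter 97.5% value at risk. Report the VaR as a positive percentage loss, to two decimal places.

0.91

Mean return μ = 5.10 / 5 = 1.0200%
Population σ = √[Σ(r − μ)² / 5] = √[4.8280 / 5] = √0.9656 = 0.9826%
VaR = −(μ − z·σ) = −(1.0200 − 1.960 × 0.9826) = −(-0.9059) = 0.9059%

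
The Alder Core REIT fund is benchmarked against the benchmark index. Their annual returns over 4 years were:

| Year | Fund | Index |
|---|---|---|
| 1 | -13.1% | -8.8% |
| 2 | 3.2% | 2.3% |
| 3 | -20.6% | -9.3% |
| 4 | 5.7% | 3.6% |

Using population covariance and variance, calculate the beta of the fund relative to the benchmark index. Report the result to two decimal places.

1.79

r̄p = -6.2000%,  r̄m = -3.0500%
Cov = Σ(rp − r̄p)(rm − r̄m) / 4 = 64.7750
Var(rm) = Σ(rm − r̄m)² / 4 = 36.2425
β = Cov / Var = 64.7750 / 36.2425 = 1.7873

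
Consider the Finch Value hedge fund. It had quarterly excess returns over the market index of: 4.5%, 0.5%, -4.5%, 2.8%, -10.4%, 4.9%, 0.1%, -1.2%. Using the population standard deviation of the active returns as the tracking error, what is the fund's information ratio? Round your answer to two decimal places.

-0.09

μ = (4.5 + 0.5 − 4.5 + 2.8 − 10.4 + 4.9 + 0.1 − 1.2) / 8 = -3.30 / 8 = -0.4125%
Σ(r − μ)² = 180.8488; population σ = √(180.8488/8) = 4.7546%
IR = μ / tracking error = -0.4125 / 4.7546 = -0.0868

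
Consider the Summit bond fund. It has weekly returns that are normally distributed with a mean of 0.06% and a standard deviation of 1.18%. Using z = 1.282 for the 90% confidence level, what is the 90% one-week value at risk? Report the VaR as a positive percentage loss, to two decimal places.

1.45

VaR (as % loss) = −(μ − z·σ) = −(0.06% − 1.282 × 1.18%) = −(-1.45276%) = 1.45276%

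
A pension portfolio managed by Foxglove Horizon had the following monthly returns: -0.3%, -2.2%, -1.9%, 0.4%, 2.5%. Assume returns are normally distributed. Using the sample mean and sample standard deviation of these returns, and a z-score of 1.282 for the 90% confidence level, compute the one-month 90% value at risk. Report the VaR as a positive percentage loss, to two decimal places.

r̄ = (-0.3 − 2.2 − 1.9 + 0.4 + 2.5) / 5 = -1.50 / 5 = -0.3000%
Σ(r − r̄)² = 14.5000; sample σ = √(14.5000/4) = 1.9039%
VaR = −(r̄ − z·σ) = −(-0.3000 − 1.282 × 1.9039) = −(-2.7408) = 2.7408%

2.74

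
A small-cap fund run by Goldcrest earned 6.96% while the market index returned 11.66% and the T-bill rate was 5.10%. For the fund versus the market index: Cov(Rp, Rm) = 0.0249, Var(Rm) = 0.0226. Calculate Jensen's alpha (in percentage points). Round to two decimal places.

-5.37

β = Cov / Var = 0.0249 / 0.0226 = 1.1018
E[R] = Rf + β(Rm − Rf) = 5.10% + 1.1018 × (11.66% − 5.10%) = 12.3278%
α = Rp − E[R] = 6.96% − 12.3278% = -5.3678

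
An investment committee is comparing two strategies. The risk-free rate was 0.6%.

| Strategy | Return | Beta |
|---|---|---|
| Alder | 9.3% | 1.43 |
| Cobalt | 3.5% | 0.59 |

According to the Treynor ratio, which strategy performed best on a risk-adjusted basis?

Alder

Alder: Treynor = (9.3% − 0.6%) / 1.43 = 6.084
Cobalt: Treynor = (3.5% − 0.6%) / 0.59 = 4.915
Highest: Alder (6.084).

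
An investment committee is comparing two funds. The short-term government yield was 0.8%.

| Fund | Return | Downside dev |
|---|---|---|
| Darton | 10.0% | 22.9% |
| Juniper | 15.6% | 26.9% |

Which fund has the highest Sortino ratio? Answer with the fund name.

Darton: Sortino ratio = (10.0% − 0.8%) / 22.9% = 0.402
Juniper: Sortino ratio = (15.6% − 0.8%) / 26.9% = 0.550
Highest: Juniper (0.550).

Juniper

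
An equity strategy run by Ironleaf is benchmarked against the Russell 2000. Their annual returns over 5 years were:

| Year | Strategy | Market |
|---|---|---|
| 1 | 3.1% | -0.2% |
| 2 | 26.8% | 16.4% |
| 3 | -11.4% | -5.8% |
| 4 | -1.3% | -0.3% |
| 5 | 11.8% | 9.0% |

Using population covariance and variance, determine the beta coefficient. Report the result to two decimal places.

1.61

r̄p = 5.8000%,  r̄m = 3.8200%
Cov = Σ(rp − r̄p)(rm − r̄m) / 5 = 100.1660
Var(rm) = Σ(rm − r̄m)² / 5 = 62.1536
β = Cov / Var = 100.1660 / 62.1536 = 1.6116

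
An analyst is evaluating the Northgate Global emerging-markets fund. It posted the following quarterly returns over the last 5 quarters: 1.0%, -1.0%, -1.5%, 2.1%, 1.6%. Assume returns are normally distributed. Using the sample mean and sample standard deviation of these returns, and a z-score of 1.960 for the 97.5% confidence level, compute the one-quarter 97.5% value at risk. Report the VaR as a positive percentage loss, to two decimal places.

Mean return r̄ = 2.20 / 5 = 0.4400%
Sample σ = √[Σ(r − r̄)² / 4] = √[10.2520 / 4] = √2.5630 = 1.6009%
VaR = −(r̄ − z·σ) = −(0.4400 − 1.960 × 1.6009) = −(-2.6978) = 2.6978%

2.70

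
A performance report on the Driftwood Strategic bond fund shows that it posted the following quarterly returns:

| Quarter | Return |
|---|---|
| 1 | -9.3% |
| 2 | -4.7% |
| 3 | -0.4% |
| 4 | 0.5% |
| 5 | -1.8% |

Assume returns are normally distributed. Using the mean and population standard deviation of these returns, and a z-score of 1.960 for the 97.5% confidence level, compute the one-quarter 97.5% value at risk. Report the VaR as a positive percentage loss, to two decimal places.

r̄ = (-9.3 − 4.7 − 0.4 + 0.5 − 1.8) / 5 = -15.70 / 5 = -3.1400%
Σ(r − r̄)² = 62.9320; population σ = √(62.9320/5) = 3.5477%
VaR = −(r̄ − z·σ) = −(-3.1400 − 1.960 × 3.5477) = −(-10.0935) = 10.0935%

10.09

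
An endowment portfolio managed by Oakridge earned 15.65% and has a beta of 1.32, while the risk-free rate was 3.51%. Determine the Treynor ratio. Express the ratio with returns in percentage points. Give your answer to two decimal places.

Treynor = (Rp − Rf) / β = (15.65% − 3.51%) / 1.32 = 12.14 / 1.32 = 9.1970

9.20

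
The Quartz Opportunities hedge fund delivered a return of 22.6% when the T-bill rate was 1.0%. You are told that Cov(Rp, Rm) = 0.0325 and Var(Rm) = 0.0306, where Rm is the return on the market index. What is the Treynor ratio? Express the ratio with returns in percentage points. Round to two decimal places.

20.34

β = Cov / Var = 0.0325 / 0.0306 = 1.0621
Treynor = (Rp − Rf) / β = (22.6% − 1.0%) / 1.0621 = 21.60 / 1.0621 = 20.3371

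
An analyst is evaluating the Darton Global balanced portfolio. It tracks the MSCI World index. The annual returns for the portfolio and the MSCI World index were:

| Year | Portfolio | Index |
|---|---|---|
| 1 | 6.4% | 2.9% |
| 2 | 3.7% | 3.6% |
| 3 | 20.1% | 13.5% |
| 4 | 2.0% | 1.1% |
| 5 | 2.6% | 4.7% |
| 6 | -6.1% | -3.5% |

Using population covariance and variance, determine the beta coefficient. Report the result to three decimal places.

1.487

r̄p = 4.7833%,  r̄m = 3.7167%
Cov = Σ(rp − r̄p)(rm − r̄m) / 6 = 38.7219
Var(rm) = Σ(rm − r̄m)² / 6 = 26.0481
β = Cov / Var = 38.7219 / 26.0481 = 1.4866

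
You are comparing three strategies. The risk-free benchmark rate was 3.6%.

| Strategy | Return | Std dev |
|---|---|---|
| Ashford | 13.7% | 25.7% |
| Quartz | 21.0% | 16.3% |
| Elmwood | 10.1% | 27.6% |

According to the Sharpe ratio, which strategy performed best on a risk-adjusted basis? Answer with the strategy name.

Ashford: Sharpe ratio = (13.7% − 3.6%) / 25.7% = 0.393
Quartz: Sharpe ratio = (21.0% − 3.6%) / 16.3% = 1.067
Elmwood: Sharpe ratio = (10.1% − 3.6%) / 27.6% = 0.236
Highest: Quartz (1.067).

Quartz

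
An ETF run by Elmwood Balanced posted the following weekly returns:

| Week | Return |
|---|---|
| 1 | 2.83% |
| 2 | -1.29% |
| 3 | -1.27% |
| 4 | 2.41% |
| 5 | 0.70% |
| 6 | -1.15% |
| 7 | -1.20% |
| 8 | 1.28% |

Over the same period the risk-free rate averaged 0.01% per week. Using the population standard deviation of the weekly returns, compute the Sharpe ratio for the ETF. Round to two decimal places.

0.17

Mean return r̄ = 2.310 / 8 = 0.2888%
Population σ = √[Σ(r − r̄)² / 8] = √[21.3179 / 8] = √2.6647 = 1.6324%
Sharpe = (r̄ − rf) / σ = (0.2888 − 0.01) / 1.6324 = 0.2788 / 1.6324 = 0.1708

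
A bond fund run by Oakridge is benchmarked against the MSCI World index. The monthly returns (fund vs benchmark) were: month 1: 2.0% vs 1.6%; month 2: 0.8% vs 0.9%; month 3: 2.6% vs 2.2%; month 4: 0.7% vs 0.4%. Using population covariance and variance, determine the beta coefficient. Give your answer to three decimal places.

r̄p = 1.5250%,  r̄m = 1.2750%
Cov = Σ(rp − r̄p)(rm − r̄m) / 4 = 0.5356
Var(rm) = Σ(rm − r̄m)² / 4 = 0.4669
β = Cov / Var = 0.5356 / 0.4669 = 1.1471

1.147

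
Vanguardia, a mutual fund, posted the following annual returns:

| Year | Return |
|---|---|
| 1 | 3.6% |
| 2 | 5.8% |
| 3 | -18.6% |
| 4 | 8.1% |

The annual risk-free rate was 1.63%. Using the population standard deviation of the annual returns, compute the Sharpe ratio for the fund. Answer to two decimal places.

-0.18

r̄ = (3.6 + 5.8 − 18.6 + 8.1) / 4 = -1.10 / 4 = -0.2750%
Population σ = √[Σ(r − r̄)² / 4] = √[457.8675 / 4] = √114.4669 = 10.6989%
Sharpe = (r̄ − rf) / σ = (-0.2750 − 1.63) / 10.6989 = -1.9050 / 10.6989 = -0.1781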